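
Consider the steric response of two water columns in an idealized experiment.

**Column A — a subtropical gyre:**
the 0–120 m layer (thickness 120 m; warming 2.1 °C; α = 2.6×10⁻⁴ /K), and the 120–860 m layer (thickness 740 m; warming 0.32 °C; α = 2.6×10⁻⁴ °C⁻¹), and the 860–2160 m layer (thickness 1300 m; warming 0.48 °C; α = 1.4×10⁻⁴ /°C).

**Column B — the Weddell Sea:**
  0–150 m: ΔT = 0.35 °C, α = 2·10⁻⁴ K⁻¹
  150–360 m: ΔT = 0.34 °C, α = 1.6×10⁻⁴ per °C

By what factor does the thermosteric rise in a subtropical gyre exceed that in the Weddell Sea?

A Layer 1: 120 × 2.1 × 2.6×10⁻⁴ = 0.06552 m
A 740 × 0.32 × 2.6×10⁻⁴ = 0.061568 m
A Layer 3: 0.48 × 1.4×10⁻⁴ × 1300 = 0.08736 m
A total: 0.214448 m
B 0–150 m: 0.35 × 2×10⁻⁴ × 150 = 0.01050 m
B 210 × 1.6×10⁻⁴ × 0.34 = 0.011424 m
B total: 0.021924 m
Ratio: 0.214448 / 0.021924 ≈ 9.781

a factor of 9.8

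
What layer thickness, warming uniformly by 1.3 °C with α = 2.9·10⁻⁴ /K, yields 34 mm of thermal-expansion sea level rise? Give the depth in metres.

H ≈ 90 m

H = Δh/(αΔT) = 0.034 / (2.9×10⁻⁴ × 1.3) ≈ 90.19 m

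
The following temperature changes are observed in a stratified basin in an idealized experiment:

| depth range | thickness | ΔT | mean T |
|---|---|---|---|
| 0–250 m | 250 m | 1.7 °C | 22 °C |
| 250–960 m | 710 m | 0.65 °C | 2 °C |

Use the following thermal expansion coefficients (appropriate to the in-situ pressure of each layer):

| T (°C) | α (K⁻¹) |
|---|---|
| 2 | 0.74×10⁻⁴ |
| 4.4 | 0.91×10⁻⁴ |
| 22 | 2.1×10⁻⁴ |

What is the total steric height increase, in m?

0.123 m

Layer 1 at 22 °C → α = 2.1×10⁻⁴ K⁻¹
Layer 2 at 2 °C → α = 0.74×10⁻⁴ K⁻¹
250 × 1.7 × 2.1×10⁻⁴ = 0.08925 m
Layer 2: 710 × 0.74×10⁻⁴ × 0.65 = 0.034151 m
Δh = 0.08925 + 0.034151 = 0.123401 m ≈ 0.123 m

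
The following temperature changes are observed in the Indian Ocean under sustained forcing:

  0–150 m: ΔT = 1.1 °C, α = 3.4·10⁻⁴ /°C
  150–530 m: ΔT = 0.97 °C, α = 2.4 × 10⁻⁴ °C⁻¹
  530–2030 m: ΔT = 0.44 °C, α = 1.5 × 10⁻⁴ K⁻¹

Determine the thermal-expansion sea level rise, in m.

Layer 1: 3.4×10⁻⁴ × 1.1 × 150 = 0.05610 m
Layer 2: 0.97 × 2.4×10⁻⁴ × 380 = 0.088464 m
Layer 3: 1500 × 1.5×10⁻⁴ × 0.44 = 0.09900 m
Δh = 0.05610 + 0.088464 + 0.09900 = 0.243564 m ≈ 0.24 m

Δh ≈ 0.24 m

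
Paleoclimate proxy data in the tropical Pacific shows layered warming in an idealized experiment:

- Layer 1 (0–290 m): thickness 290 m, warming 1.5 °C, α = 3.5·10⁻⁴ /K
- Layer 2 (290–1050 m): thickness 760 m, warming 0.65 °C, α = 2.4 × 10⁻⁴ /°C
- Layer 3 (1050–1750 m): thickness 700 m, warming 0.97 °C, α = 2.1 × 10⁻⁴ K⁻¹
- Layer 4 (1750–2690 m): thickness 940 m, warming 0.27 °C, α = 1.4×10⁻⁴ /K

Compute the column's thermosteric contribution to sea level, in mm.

Layer 1: 290 × 1.5 × 3.5×10⁻⁴ = 0.15225 m
290–1050 m: 0.65 × 2.4×10⁻⁴ × 760 = 0.11856 m
1050–1750 m: 2.1×10⁻⁴ × 700 × 0.97 = 0.14259 m
Layer 4: 0.27 × 1.4×10⁻⁴ × 940 = 0.035532 m
Δh = 0.15225 + 0.11856 + 0.14259 + 0.035532 = 0.448932 m

450 mm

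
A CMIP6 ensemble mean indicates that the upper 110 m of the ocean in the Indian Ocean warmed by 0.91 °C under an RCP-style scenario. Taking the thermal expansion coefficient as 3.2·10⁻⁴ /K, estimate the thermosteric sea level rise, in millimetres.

Δh ≈ 32.0 mm

Δh = αΔT·H = 3.2×10⁻⁴ × 0.91 × 110 = 0.032032 m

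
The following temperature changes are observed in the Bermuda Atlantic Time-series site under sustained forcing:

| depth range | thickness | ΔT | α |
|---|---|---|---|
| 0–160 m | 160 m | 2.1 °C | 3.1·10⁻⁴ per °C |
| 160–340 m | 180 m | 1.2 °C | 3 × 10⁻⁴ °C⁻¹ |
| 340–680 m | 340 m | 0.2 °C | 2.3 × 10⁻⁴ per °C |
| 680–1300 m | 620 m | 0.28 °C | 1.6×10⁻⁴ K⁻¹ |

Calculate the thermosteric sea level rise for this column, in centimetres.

21.2 cm of thermosteric rise

Layer 1: 3.1×10⁻⁴ × 2.1 × 160 = 0.10416 m
Layer 2: 180 × 1.2 × 3×10⁻⁴ = 0.06480 m
Layer 3: 2.3×10⁻⁴ × 0.2 × 340 = 0.01564 m
Layer 4: 620 × 0.28 × 1.6×10⁻⁴ = 0.027776 m
Δh = 0.10416 + 0.06480 + 0.01564 + 0.027776 = 0.212376 m ≈ 21.2 cm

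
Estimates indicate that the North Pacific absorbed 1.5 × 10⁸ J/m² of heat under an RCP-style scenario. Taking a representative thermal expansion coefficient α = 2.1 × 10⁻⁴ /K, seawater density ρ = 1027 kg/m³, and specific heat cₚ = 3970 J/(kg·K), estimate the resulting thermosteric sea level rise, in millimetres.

Δh = αQ/(ρcₚ) = 2.1×10⁻⁴ × 1.5×10⁸ / (1027 × 3970) ≈ 0.0077259 m

about 7.73 mm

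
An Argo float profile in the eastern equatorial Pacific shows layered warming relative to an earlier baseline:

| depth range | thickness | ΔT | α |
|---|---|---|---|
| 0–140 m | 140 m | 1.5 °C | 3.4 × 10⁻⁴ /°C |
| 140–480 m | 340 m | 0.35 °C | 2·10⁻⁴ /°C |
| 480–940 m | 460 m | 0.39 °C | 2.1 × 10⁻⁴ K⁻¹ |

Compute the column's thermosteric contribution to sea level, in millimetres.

Δh = 130 mm

0–140 m: 1.5 × 140 × 3.4×10⁻⁴ = 0.07140 m
Layer 2: 0.35 × 2×10⁻⁴ × 340 = 0.02380 m
Layer 3: 460 × 2.1×10⁻⁴ × 0.39 = 0.037674 m
Δh = 0.07140 + 0.02380 + 0.037674 = 0.132874 m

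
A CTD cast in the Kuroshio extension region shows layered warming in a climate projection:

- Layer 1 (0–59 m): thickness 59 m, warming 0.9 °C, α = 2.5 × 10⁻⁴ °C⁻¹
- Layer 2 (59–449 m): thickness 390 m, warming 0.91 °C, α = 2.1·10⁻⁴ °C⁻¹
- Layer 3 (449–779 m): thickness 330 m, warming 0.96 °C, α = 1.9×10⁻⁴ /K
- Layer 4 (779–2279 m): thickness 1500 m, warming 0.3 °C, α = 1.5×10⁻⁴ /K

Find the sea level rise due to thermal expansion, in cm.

Layer 1: 2.5×10⁻⁴ × 59 × 0.9 = 0.013275 m
Layer 2: 2.1×10⁻⁴ × 390 × 0.91 = 0.074529 m
Layer 3: 330 × 0.96 × 1.9×10⁻⁴ = 0.060192 m
779–2279 m: 1500 × 0.3 × 1.5×10⁻⁴ = 0.06750 m
Δh = 0.013275 + 0.074529 + 0.060192 + 0.06750 = 0.215496 m

21.5 cm of thermosteric rise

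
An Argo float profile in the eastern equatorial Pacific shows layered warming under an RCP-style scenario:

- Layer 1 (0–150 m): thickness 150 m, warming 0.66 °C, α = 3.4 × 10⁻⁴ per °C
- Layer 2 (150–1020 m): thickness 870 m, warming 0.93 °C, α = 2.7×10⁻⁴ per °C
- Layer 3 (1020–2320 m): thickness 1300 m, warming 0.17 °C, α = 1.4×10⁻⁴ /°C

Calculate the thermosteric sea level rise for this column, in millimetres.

280 mm

3.4×10⁻⁴ × 150 × 0.66 = 0.03366 m
Layer 2: 0.93 × 870 × 2.7×10⁻⁴ = 0.218457 m
1300 × 0.17 × 1.4×10⁻⁴ = 0.03094 m
Δh = 0.03366 + 0.218457 + 0.03094 = 0.283057 m ≈ 280 mm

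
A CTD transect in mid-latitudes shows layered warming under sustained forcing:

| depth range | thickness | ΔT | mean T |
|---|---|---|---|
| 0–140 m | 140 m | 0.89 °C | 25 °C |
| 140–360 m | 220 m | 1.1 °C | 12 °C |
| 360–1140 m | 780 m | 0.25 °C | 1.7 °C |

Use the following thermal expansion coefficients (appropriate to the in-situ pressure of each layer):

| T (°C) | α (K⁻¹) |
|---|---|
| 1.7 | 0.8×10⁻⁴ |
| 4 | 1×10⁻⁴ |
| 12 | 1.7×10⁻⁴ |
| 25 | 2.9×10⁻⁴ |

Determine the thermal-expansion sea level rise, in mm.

Layer 1 at 25 °C → α = 2.9×10⁻⁴ K⁻¹
Layer 2 at 12 °C → α = 1.7×10⁻⁴ K⁻¹
Layer 3 at 1.7 °C → α = 0.8×10⁻⁴ K⁻¹
2.9×10⁻⁴ × 0.89 × 140 = 0.036134 m
Layer 2: 220 × 1.1 × 1.7×10⁻⁴ = 0.04114 m
780 × 0.25 × 0.8×10⁻⁴ = 0.01560 m
Δh = 0.036134 + 0.04114 + 0.01560 = 0.092874 m ≈ 93 mm

93 mm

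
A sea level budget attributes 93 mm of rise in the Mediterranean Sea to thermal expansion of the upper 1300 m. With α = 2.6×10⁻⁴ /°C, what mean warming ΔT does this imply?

0.275 K

ΔT = Δh/(αH) = 0.093 / (2.6×10⁻⁴ × 1300) ≈ 0.2751 K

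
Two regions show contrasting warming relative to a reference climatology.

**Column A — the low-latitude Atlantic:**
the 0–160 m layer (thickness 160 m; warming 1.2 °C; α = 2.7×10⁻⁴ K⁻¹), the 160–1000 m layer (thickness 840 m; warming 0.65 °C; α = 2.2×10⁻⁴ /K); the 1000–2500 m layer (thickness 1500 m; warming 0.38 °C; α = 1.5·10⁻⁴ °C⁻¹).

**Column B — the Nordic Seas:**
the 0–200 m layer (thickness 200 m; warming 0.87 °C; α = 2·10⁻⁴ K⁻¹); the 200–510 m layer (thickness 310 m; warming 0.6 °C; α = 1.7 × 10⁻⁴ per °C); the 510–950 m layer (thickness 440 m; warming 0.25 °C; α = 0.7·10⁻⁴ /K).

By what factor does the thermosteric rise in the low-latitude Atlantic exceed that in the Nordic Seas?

a factor of 3.5

A 1.2 × 160 × 2.7×10⁻⁴ = 0.05184 m
A Layer 2: 840 × 2.2×10⁻⁴ × 0.65 = 0.12012 m
A Layer 3: 0.38 × 1500 × 1.5×10⁻⁴ = 0.08550 m
A total: 0.25746 m
B 2×10⁻⁴ × 200 × 0.87 = 0.03480 m
B 200–510 m: 310 × 1.7×10⁻⁴ × 0.6 = 0.03162 m
B Layer 3: 0.25 × 0.7×10⁻⁴ × 440 = 0.00770 m
B total: 0.07412 m
Ratio: 0.25746 / 0.07412 ≈ 3.474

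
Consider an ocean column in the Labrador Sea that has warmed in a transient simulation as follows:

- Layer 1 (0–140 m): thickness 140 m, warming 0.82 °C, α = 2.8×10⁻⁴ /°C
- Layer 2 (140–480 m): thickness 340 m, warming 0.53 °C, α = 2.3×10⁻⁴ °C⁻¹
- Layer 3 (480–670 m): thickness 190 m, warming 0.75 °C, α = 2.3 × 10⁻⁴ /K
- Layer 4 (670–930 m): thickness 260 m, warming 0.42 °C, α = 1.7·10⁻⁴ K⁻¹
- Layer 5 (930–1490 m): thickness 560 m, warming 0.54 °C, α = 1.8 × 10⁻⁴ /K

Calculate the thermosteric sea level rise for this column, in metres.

0.179 m

Layer 1: 2.8×10⁻⁴ × 140 × 0.82 = 0.032144 m
140–480 m: 0.53 × 2.3×10⁻⁴ × 340 = 0.041446 m
Layer 3: 0.75 × 2.3×10⁻⁴ × 190 = 0.032775 m
670–930 m: 260 × 1.7×10⁻⁴ × 0.42 = 0.018564 m
1.8×10⁻⁴ × 0.54 × 560 = 0.054432 m
Δh = 0.032144 + 0.041446 + 0.032775 + 0.018564 + 0.054432 = 0.179361 m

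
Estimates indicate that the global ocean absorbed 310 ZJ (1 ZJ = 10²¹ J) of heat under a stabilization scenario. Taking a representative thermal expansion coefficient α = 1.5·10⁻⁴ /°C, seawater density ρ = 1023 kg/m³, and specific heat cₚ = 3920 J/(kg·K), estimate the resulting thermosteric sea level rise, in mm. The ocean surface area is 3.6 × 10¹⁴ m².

Δh ≈ 32.2 mm

Per unit area: Q = 310×10²¹ / (3.6×10¹⁴) ≈ 8.611×10⁸ J/m²
Δh = αQ/(ρcₚ) = 1.5×10⁻⁴ × 8.611×10⁸ / (1023 × 3920) ≈ 0.032209 m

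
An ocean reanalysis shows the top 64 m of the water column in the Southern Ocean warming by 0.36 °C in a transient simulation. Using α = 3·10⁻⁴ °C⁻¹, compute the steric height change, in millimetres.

Δh = αΔT·H = 3×10⁻⁴ × 0.36 × 64 = 0.006912 m

about 6.91 mm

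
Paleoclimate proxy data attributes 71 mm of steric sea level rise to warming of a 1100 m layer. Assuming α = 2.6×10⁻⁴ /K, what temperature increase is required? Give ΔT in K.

ΔT = Δh/(αH) = 0.071 / (2.6×10⁻⁴ × 1100) ≈ 0.2483 K

0.25 K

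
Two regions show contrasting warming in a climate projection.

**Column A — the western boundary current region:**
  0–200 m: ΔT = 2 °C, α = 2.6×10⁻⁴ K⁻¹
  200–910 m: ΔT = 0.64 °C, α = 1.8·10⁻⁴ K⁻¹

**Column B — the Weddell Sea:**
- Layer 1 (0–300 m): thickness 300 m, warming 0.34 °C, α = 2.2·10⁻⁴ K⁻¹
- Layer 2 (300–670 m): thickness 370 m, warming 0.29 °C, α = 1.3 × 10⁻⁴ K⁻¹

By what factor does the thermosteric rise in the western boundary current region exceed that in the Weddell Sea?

A 0–200 m: 200 × 2 × 2.6×10⁻⁴ = 0.10400 m
A Layer 2: 1.8×10⁻⁴ × 710 × 0.64 = 0.081792 m
A total: 0.185792 m
B 0–300 m: 300 × 0.34 × 2.2×10⁻⁴ = 0.02244 m
B 300–670 m: 0.29 × 370 × 1.3×10⁻⁴ = 0.013949 m
B total: 0.036389 m
Ratio: 0.185792 / 0.036389 ≈ 5.106

≈ 5.1×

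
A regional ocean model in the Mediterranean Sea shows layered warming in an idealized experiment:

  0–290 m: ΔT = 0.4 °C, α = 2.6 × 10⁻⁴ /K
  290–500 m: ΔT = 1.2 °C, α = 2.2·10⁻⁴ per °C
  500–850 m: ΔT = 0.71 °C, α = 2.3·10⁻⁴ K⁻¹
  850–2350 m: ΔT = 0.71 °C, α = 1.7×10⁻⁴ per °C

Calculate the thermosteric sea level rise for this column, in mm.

about 320 mm

2.6×10⁻⁴ × 290 × 0.4 = 0.03016 m
210 × 2.2×10⁻⁴ × 1.2 = 0.05544 m
Layer 3: 350 × 2.3×10⁻⁴ × 0.71 = 0.057155 m
1500 × 0.71 × 1.7×10⁻⁴ = 0.18105 m
Δh = 0.03016 + 0.05544 + 0.057155 + 0.18105 = 0.323805 m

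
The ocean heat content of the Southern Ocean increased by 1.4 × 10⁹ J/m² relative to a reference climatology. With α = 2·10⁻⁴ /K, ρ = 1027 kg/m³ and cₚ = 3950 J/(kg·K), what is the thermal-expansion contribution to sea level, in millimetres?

Δh = αQ/(ρcₚ) = 2×10⁻⁴ × 1.4×10⁹ / (1027 × 3950) ≈ 0.069022 m

about 69.0 mm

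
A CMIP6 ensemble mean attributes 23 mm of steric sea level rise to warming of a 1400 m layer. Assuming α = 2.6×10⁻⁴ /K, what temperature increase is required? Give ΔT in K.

0.0632 K

ΔT = Δh/(αH) = 0.023 / (2.6×10⁻⁴ × 1400) ≈ 0.06319 K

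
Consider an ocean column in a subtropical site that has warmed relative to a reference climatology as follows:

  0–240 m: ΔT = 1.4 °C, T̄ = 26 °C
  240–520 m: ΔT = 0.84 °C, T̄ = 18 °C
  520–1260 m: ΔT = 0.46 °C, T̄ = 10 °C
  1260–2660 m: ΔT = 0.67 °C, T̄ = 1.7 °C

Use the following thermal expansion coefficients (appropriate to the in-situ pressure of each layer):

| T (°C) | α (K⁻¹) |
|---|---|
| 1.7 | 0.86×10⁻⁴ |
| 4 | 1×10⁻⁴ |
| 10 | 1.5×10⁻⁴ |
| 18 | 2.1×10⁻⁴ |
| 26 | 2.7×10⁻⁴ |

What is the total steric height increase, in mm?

Δh = 270 mm

Layer 1 at 26 °C → α = 2.7×10⁻⁴ K⁻¹
Layer 2 at 18 °C → α = 2.1×10⁻⁴ K⁻¹
Layer 3 at 10 °C → α = 1.5×10⁻⁴ K⁻¹
Layer 4 at 1.7 °C → α = 0.86×10⁻⁴ K⁻¹
Layer 1: 240 × 1.4 × 2.7×10⁻⁴ = 0.09072 m
0.84 × 280 × 2.1×10⁻⁴ = 0.049392 m
520–1260 m: 740 × 1.5×10⁻⁴ × 0.46 = 0.05106 m
1400 × 0.67 × 0.86×10⁻⁴ = 0.080668 m
Δh = 0.09072 + 0.049392 + 0.05106 + 0.080668 = 0.27184 m ≈ 270 mm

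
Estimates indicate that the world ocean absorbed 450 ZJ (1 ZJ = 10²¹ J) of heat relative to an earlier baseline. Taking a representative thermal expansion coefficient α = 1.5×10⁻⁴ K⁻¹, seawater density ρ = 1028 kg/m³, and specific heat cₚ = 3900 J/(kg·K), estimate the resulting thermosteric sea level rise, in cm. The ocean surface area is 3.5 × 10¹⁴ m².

Per unit area: Q = 450×10²¹ / (3.5×10¹⁴) ≈ 1.286×10⁹ J/m²
Δh = αQ/(ρcₚ) = 1.5×10⁻⁴ × 1.286×10⁹ / (1028 × 3900) ≈ 0.048114 m

4.8 cm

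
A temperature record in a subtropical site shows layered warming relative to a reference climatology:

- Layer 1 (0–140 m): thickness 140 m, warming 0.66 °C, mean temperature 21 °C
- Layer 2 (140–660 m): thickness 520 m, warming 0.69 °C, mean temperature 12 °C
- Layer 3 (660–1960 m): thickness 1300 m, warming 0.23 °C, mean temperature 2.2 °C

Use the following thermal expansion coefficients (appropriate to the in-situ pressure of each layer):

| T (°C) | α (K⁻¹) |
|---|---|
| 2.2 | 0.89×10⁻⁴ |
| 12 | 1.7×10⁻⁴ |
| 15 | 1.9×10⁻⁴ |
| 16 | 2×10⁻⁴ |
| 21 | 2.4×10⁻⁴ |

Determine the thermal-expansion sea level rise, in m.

Layer 1 at 21 °C → α = 2.4×10⁻⁴ K⁻¹
Layer 2 at 12 °C → α = 1.7×10⁻⁴ K⁻¹
Layer 3 at 2.2 °C → α = 0.89×10⁻⁴ K⁻¹
0–140 m: 2.4×10⁻⁴ × 0.66 × 140 = 0.022176 m
Layer 2: 520 × 1.7×10⁻⁴ × 0.69 = 0.060996 m
Layer 3: 0.23 × 0.89×10⁻⁴ × 1300 = 0.026611 m
Δh = 0.022176 + 0.060996 + 0.026611 = 0.109783 m ≈ 0.110 m

Δh ≈ 0.110 m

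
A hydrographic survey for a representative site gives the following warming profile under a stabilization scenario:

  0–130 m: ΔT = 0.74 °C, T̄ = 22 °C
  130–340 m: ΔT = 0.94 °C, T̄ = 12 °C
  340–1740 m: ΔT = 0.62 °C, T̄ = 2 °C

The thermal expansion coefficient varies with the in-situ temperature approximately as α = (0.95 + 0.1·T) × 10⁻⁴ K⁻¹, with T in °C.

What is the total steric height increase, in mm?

Layer 1: α = (0.95 + 0.1×22)×10⁻⁴ = 3.15×10⁻⁴ K⁻¹
Layer 2: α = (0.95 + 0.1×12)×10⁻⁴ = 2.15×10⁻⁴ K⁻¹
Layer 3: α = (0.95 + 0.1×2)×10⁻⁴ = 1.15×10⁻⁴ K⁻¹
Layer 1: 0.74 × 130 × 3.15×10⁻⁴ = 0.030303 m
Layer 2: 0.94 × 2.15×10⁻⁴ × 210 = 0.042441 m
Layer 3: 0.62 × 1400 × 1.15×10⁻⁴ = 0.09982 m
Δh = 0.030303 + 0.042441 + 0.09982 = 0.172564 m

Δh = 173 mm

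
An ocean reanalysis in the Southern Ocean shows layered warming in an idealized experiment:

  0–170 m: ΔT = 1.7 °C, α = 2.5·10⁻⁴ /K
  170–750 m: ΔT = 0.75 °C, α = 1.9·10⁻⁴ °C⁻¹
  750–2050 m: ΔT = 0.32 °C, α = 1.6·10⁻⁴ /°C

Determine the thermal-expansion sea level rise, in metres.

0–170 m: 170 × 1.7 × 2.5×10⁻⁴ = 0.07225 m
Layer 2: 580 × 1.9×10⁻⁴ × 0.75 = 0.08265 m
750–2050 m: 0.32 × 1.6×10⁻⁴ × 1300 = 0.06656 m
Δh = 0.07225 + 0.08265 + 0.06656 = 0.22146 m

Δh ≈ 0.22 m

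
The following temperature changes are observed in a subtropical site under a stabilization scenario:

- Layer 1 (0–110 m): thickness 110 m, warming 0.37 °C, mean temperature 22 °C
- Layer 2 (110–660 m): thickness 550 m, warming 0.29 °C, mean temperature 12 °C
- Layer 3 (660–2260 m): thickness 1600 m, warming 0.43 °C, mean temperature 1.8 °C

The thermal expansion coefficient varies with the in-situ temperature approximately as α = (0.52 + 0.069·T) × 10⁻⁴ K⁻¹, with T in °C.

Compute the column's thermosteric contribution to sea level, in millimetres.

Layer 1: α = (0.52 + 0.069×22)×10⁻⁴ = 2.038×10⁻⁴ K⁻¹
Layer 2: α = (0.52 + 0.069×12)×10⁻⁴ = 1.348×10⁻⁴ K⁻¹
Layer 3: α = (0.52 + 0.069×1.8)×10⁻⁴ = 0.6442×10⁻⁴ K⁻¹
0–110 m: 2.038×10⁻⁴ × 110 × 0.37 = 0.00829466 m
110–660 m: 1.348×10⁻⁴ × 0.29 × 550 = 0.0215006 m
0.6442×10⁻⁴ × 1600 × 0.43 = 0.04432096 m
Δh = 0.00829466 + 0.0215006 + 0.04432096 = 0.07411622 m

Δh = 74.1 mm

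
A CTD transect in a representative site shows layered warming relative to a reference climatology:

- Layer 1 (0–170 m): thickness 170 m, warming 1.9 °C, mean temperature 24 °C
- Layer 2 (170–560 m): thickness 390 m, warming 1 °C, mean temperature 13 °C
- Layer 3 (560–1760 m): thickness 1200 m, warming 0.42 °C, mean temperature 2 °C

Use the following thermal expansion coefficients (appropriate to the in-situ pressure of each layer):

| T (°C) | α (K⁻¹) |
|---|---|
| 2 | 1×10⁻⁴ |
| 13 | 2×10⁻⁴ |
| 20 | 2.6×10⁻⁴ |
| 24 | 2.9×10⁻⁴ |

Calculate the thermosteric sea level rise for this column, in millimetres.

about 220 mm

Layer 1 at 24 °C → α = 2.9×10⁻⁴ K⁻¹
Layer 2 at 13 °C → α = 2×10⁻⁴ K⁻¹
Layer 3 at 2 °C → α = 1×10⁻⁴ K⁻¹
170 × 1.9 × 2.9×10⁻⁴ = 0.09367 m
170–560 m: 390 × 2×10⁻⁴ × 1 = 0.07800 m
Layer 3: 1×10⁻⁴ × 1200 × 0.42 = 0.05040 m
Δh = 0.09367 + 0.07800 + 0.05040 = 0.22207 m ≈ 220 mm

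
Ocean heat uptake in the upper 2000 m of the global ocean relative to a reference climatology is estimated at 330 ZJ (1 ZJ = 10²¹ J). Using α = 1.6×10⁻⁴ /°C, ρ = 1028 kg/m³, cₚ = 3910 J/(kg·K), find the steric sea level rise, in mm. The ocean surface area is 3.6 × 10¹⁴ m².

about 36.5 mm

Per unit area: Q = 330×10²¹ / (3.6×10¹⁴) ≈ 9.167×10⁸ J/m²
Δh = αQ/(ρcₚ) = 1.6×10⁻⁴ × 9.167×10⁸ / (1028 × 3910) ≈ 0.03649 m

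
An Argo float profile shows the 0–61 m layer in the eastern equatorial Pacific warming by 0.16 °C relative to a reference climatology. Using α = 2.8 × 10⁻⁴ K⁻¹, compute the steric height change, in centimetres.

Δh = αΔT·H = 2.8×10⁻⁴ × 0.16 × 61 = 0.0027328 m

0.27 cm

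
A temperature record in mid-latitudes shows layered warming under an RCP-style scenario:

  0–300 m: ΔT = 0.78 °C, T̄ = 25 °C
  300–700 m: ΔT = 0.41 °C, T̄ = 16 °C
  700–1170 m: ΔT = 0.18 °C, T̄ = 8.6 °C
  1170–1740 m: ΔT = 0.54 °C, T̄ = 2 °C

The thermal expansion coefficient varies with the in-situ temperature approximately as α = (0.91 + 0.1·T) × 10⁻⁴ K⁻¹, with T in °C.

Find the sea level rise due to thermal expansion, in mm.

about 170 mm

Layer 1: α = (0.91 + 0.1×25)×10⁻⁴ = 3.41×10⁻⁴ K⁻¹
Layer 2: α = (0.91 + 0.1×16)×10⁻⁴ = 2.51×10⁻⁴ K⁻¹
Layer 3: α = (0.91 + 0.1×8.6)×10⁻⁴ = 1.77×10⁻⁴ K⁻¹
Layer 4: α = (0.91 + 0.1×2)×10⁻⁴ = 1.11×10⁻⁴ K⁻¹
0–300 m: 300 × 0.78 × 3.41×10⁻⁴ = 0.079794 m
2.51×10⁻⁴ × 0.41 × 400 = 0.041164 m
Layer 3: 1.77×10⁻⁴ × 470 × 0.18 = 0.0149742 m
1170–1740 m: 570 × 1.11×10⁻⁴ × 0.54 = 0.0341658 m
Δh = 0.079794 + 0.041164 + 0.0149742 + 0.0341658 = 0.170098 m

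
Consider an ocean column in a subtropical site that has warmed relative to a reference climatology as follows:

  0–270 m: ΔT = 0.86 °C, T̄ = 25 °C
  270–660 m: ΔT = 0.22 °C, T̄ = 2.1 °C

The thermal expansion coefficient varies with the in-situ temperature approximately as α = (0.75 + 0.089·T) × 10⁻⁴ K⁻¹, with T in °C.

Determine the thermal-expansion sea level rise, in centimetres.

Layer 1: α = (0.75 + 0.089×25)×10⁻⁴ = 2.975×10⁻⁴ K⁻¹
Layer 2: α = (0.75 + 0.089×2.1)×10⁻⁴ = 0.9369×10⁻⁴ K⁻¹
Layer 1: 270 × 0.86 × 2.975×10⁻⁴ = 0.0690795 m
Layer 2: 0.22 × 390 × 0.9369×10⁻⁴ = 0.008038602 m
Δh = 0.0690795 + 0.008038602 = 0.077118102 m ≈ 7.71 cm

Δh ≈ 7.71 cm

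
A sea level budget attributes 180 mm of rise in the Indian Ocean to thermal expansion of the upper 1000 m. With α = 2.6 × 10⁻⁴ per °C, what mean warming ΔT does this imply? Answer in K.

ΔT = Δh/(αH) = 0.18 / (2.6×10⁻⁴ × 1000) ≈ 0.6923 K

ΔT ≈ 0.692 K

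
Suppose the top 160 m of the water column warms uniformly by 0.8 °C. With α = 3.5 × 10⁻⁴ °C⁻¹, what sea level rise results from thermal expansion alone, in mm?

Δh = αΔT·H = 3.5×10⁻⁴ × 0.8 × 160 = 0.04480 m

Δh = 45 mm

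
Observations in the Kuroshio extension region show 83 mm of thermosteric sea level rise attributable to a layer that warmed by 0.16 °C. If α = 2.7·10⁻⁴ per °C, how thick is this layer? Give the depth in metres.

1900 m

H = Δh/(αΔT) = 0.083 / (2.7×10⁻⁴ × 0.16) ≈ 1921 m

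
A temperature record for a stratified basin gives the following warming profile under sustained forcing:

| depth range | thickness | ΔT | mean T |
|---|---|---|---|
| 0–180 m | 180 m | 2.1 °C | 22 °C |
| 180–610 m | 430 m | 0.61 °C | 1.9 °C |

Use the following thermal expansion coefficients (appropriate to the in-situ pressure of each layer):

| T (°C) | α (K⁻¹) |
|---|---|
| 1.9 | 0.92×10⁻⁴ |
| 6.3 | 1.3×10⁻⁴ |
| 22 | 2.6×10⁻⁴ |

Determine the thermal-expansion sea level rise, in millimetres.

Layer 1 at 22 °C → α = 2.6×10⁻⁴ K⁻¹
Layer 2 at 1.9 °C → α = 0.92×10⁻⁴ K⁻¹
Layer 1: 180 × 2.1 × 2.6×10⁻⁴ = 0.09828 m
Layer 2: 430 × 0.61 × 0.92×10⁻⁴ = 0.0241316 m
Δh = 0.09828 + 0.0241316 = 0.1224116 m ≈ 122 mm

about 122 mm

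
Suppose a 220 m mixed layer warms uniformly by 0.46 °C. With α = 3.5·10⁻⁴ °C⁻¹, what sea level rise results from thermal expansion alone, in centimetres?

Δh = αΔT·H = 3.5×10⁻⁴ × 0.46 × 220 = 0.03542 m

3.5 cm of thermosteric rise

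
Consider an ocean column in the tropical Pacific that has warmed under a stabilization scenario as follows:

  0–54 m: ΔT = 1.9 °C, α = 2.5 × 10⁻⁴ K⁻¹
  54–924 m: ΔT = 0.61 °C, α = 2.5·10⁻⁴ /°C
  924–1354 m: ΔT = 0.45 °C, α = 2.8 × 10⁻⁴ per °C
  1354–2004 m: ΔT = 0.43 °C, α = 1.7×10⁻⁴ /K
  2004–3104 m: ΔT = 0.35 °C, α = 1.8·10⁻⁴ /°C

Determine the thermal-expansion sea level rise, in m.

1.9 × 2.5×10⁻⁴ × 54 = 0.02565 m
54–924 m: 870 × 0.61 × 2.5×10⁻⁴ = 0.132675 m
0.45 × 2.8×10⁻⁴ × 430 = 0.05418 m
Layer 4: 650 × 1.7×10⁻⁴ × 0.43 = 0.047515 m
Layer 5: 0.35 × 1100 × 1.8×10⁻⁴ = 0.06930 m
Δh = 0.02565 + 0.132675 + 0.05418 + 0.047515 + 0.06930 = 0.32932 m

Δh = 0.329 m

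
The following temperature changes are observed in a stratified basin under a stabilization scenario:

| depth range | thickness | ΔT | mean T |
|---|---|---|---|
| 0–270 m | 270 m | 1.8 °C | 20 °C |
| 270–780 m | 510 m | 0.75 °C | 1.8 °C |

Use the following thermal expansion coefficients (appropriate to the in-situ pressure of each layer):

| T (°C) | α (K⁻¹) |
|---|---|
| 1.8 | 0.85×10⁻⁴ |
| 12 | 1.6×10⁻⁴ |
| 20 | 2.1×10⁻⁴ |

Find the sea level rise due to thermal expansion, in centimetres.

13 cm of thermosteric rise

Layer 1 at 20 °C → α = 2.1×10⁻⁴ K⁻¹
Layer 2 at 1.8 °C → α = 0.85×10⁻⁴ K⁻¹
Layer 1: 1.8 × 270 × 2.1×10⁻⁴ = 0.10206 m
Layer 2: 0.85×10⁻⁴ × 0.75 × 510 = 0.0325125 m
Δh = 0.10206 + 0.0325125 = 0.1345725 m ≈ 13 cm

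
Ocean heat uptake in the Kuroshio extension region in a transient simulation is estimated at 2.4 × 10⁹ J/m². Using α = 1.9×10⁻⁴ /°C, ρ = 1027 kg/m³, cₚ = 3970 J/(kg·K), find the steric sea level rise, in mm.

110 mm of thermosteric rise

Δh = αQ/(ρcₚ) = 1.9×10⁻⁴ × 2.4×10⁹ / (1027 × 3970) ≈ 0.11184 m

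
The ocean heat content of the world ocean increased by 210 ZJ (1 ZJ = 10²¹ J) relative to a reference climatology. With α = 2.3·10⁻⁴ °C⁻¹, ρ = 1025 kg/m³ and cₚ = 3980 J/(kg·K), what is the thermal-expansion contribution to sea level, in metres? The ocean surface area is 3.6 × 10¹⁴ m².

0.0329 m of thermosteric rise

Per unit area: Q = 210×10²¹ / (3.6×10¹⁴) ≈ 5.833×10⁸ J/m²
Δh = αQ/(ρcₚ) = 2.3×10⁻⁴ × 5.833×10⁸ / (1025 × 3980) ≈ 0.032886 m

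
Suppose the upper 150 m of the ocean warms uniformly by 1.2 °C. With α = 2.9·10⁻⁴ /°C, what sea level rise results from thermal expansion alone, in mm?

Δh = αΔT·H = 2.9×10⁻⁴ × 1.2 × 150 = 0.05220 m

52.2 mm of thermosteric rise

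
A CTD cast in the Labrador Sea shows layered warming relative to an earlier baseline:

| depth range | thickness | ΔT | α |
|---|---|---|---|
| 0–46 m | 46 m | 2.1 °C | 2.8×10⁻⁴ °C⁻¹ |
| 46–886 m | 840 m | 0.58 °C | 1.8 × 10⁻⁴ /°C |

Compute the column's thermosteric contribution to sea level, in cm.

0–46 m: 2.8×10⁻⁴ × 2.1 × 46 = 0.027048 m
Layer 2: 1.8×10⁻⁴ × 0.58 × 840 = 0.087696 m
Δh = 0.027048 + 0.087696 = 0.114744 m ≈ 11.5 cm

Δh = 11.5 cm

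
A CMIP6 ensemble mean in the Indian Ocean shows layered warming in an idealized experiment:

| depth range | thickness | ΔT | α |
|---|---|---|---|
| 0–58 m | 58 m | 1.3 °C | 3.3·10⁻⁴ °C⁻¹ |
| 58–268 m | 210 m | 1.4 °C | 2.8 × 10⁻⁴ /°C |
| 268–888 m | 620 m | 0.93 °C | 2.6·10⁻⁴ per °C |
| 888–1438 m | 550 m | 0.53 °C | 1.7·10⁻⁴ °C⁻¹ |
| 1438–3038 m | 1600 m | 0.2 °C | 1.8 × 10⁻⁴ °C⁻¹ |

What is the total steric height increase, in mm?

about 360 mm

58 × 1.3 × 3.3×10⁻⁴ = 0.024882 m
Layer 2: 2.8×10⁻⁴ × 210 × 1.4 = 0.08232 m
268–888 m: 2.6×10⁻⁴ × 620 × 0.93 = 0.149916 m
Layer 4: 550 × 1.7×10⁻⁴ × 0.53 = 0.049555 m
1438–3038 m: 1600 × 1.8×10⁻⁴ × 0.2 = 0.05760 m
Δh = 0.024882 + 0.08232 + 0.149916 + 0.049555 + 0.05760 = 0.364273 m ≈ 360 mm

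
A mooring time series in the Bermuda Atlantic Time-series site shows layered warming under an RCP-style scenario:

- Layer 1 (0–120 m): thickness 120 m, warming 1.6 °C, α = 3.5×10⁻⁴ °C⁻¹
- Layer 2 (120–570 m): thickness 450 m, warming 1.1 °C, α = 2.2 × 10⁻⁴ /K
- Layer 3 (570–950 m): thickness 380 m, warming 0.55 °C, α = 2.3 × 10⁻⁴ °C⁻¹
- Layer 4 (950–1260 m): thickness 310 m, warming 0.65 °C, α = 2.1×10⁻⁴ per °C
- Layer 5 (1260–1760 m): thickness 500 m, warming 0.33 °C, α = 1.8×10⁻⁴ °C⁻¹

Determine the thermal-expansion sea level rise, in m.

3.5×10⁻⁴ × 120 × 1.6 = 0.06720 m
Layer 2: 2.2×10⁻⁴ × 1.1 × 450 = 0.10890 m
2.3×10⁻⁴ × 380 × 0.55 = 0.04807 m
Layer 4: 310 × 0.65 × 2.1×10⁻⁴ = 0.042315 m
0.33 × 500 × 1.8×10⁻⁴ = 0.02970 m
Δh = 0.06720 + 0.10890 + 0.04807 + 0.042315 + 0.02970 = 0.296185 m ≈ 0.296 m

about 0.296 m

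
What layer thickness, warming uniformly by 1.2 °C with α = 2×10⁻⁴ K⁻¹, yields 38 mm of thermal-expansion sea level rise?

H = Δh/(αΔT) = 0.038 / (2×10⁻⁴ × 1.2) ≈ 158.3 m

158 m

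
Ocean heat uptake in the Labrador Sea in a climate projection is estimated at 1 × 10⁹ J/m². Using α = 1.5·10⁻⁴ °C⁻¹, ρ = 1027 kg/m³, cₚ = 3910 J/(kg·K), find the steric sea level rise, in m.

Δh = 0.0374 m

Δh = αQ/(ρcₚ) = 1.5×10⁻⁴ × 1×10⁹ / (1027 × 3910) ≈ 0.037355 m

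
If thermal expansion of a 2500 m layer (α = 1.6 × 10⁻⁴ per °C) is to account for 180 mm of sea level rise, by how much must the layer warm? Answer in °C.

ΔT = Δh/(αH) = 0.18 / (1.6×10⁻⁴ × 2500) = 0.4500 °C

0.450 °C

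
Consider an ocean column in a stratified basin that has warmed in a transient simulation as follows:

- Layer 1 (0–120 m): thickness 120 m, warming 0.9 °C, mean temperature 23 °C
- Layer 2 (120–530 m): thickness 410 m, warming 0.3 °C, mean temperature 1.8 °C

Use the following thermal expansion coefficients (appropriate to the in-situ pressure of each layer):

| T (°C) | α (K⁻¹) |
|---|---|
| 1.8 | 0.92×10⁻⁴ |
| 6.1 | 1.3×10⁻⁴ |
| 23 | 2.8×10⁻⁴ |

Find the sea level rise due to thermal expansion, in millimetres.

41.6 mm

Layer 1 at 23 °C → α = 2.8×10⁻⁴ K⁻¹
Layer 2 at 1.8 °C → α = 0.92×10⁻⁴ K⁻¹
0–120 m: 2.8×10⁻⁴ × 120 × 0.9 = 0.03024 m
Layer 2: 410 × 0.3 × 0.92×10⁻⁴ = 0.011316 m
Δh = 0.03024 + 0.011316 = 0.041556 m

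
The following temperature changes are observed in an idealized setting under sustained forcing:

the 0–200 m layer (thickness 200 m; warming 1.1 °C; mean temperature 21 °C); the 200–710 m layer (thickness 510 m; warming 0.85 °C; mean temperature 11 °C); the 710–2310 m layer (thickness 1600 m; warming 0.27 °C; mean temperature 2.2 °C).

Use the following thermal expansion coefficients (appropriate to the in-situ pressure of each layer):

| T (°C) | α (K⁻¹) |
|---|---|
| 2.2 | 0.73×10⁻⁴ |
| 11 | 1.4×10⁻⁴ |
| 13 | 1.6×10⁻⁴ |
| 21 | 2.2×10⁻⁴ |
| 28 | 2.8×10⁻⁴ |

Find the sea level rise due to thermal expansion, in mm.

Layer 1 at 21 °C → α = 2.2×10⁻⁴ K⁻¹
Layer 2 at 11 °C → α = 1.4×10⁻⁴ K⁻¹
Layer 3 at 2.2 °C → α = 0.73×10⁻⁴ K⁻¹
0–200 m: 2.2×10⁻⁴ × 200 × 1.1 = 0.04840 m
200–710 m: 510 × 0.85 × 1.4×10⁻⁴ = 0.06069 m
Layer 3: 1600 × 0.73×10⁻⁴ × 0.27 = 0.031536 m
Δh = 0.04840 + 0.06069 + 0.031536 = 0.140626 m ≈ 141 mm

Δh = 141 mm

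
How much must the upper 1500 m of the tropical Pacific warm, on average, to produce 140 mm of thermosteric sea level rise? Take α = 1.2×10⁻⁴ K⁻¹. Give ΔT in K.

ΔT = Δh/(αH) = 0.14 / (1.2×10⁻⁴ × 1500) ≈ 0.7778 K

ΔT ≈ 0.78 K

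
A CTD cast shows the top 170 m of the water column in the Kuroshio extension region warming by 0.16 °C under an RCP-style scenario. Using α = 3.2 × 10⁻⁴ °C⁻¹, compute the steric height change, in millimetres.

Δh = 8.70 mm

Δh = αΔT·H = 3.2×10⁻⁴ × 0.16 × 170 = 0.008704 m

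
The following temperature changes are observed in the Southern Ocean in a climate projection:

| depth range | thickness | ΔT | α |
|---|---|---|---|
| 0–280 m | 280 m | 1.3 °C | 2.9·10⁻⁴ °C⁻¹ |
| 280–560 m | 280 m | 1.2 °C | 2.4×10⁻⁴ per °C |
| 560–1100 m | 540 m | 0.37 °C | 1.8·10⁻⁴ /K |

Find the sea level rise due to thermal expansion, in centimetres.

0–280 m: 2.9×10⁻⁴ × 280 × 1.3 = 0.10556 m
2.4×10⁻⁴ × 1.2 × 280 = 0.08064 m
560–1100 m: 540 × 1.8×10⁻⁴ × 0.37 = 0.035964 m
Δh = 0.10556 + 0.08064 + 0.035964 = 0.222164 m ≈ 22.2 cm

22.2 cm of thermosteric rise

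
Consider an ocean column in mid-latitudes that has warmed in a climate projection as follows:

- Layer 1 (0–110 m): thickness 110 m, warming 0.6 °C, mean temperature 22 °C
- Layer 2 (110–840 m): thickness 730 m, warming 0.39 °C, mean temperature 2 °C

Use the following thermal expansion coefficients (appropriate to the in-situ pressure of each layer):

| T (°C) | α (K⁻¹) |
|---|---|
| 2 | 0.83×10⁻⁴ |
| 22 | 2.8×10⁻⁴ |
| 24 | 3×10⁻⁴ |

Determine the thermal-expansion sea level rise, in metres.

Layer 1 at 22 °C → α = 2.8×10⁻⁴ K⁻¹
Layer 2 at 2 °C → α = 0.83×10⁻⁴ K⁻¹
Layer 1: 110 × 2.8×10⁻⁴ × 0.6 = 0.01848 m
Layer 2: 0.83×10⁻⁴ × 0.39 × 730 = 0.0236301 m
Δh = 0.01848 + 0.0236301 = 0.0421101 m

Δh ≈ 0.042 m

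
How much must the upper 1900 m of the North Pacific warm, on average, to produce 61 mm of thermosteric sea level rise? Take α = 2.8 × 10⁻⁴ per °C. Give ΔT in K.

ΔT = Δh/(αH) = 0.061 / (2.8×10⁻⁴ × 1900) ≈ 0.1147 K

0.115 K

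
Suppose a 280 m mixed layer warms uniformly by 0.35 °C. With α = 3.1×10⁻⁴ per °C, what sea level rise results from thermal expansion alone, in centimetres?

Δh ≈ 3.0 cm

Δh = αΔT·H = 3.1×10⁻⁴ × 0.35 × 280 = 0.03038 m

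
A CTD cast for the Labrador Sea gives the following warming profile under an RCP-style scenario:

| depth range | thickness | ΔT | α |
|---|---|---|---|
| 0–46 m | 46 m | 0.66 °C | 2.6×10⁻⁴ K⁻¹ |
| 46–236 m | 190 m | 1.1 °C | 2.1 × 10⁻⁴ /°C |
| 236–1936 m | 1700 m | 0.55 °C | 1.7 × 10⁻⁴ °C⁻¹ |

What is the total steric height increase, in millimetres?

0.66 × 46 × 2.6×10⁻⁴ = 0.0078936 m
Layer 2: 1.1 × 2.1×10⁻⁴ × 190 = 0.04389 m
236–1936 m: 1.7×10⁻⁴ × 1700 × 0.55 = 0.15895 m
Δh = 0.0078936 + 0.04389 + 0.15895 = 0.2107336 m

210 mm of thermosteric rise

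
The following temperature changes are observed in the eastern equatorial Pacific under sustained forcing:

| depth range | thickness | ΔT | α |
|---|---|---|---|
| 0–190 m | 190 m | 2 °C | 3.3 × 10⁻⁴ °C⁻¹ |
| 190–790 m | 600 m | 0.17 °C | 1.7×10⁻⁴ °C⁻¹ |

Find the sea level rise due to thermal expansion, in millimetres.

Layer 1: 190 × 3.3×10⁻⁴ × 2 = 0.12540 m
0.17 × 1.7×10⁻⁴ × 600 = 0.01734 m
Δh = 0.12540 + 0.01734 = 0.14274 m ≈ 143 mm

Δh = 143 mm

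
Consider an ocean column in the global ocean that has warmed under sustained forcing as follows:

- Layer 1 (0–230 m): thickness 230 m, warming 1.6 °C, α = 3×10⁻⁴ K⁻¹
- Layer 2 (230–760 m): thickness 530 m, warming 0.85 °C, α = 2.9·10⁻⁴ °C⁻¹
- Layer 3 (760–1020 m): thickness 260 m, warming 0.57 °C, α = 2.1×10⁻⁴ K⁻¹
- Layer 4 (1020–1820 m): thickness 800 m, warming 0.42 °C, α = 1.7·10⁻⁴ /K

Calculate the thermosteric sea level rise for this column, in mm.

about 330 mm

0–230 m: 230 × 3×10⁻⁴ × 1.6 = 0.11040 m
230–760 m: 530 × 2.9×10⁻⁴ × 0.85 = 0.130645 m
760–1020 m: 260 × 2.1×10⁻⁴ × 0.57 = 0.031122 m
800 × 0.42 × 1.7×10⁻⁴ = 0.05712 m
Δh = 0.11040 + 0.130645 + 0.031122 + 0.05712 = 0.329287 m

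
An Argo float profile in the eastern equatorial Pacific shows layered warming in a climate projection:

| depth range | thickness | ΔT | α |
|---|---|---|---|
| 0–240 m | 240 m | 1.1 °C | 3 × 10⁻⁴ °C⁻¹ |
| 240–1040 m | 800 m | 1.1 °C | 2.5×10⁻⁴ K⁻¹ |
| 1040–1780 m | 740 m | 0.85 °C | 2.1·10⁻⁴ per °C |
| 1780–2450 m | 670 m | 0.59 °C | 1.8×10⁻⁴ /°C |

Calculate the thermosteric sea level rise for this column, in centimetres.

50 cm

1.1 × 240 × 3×10⁻⁴ = 0.07920 m
Layer 2: 1.1 × 800 × 2.5×10⁻⁴ = 0.22000 m
Layer 3: 0.85 × 740 × 2.1×10⁻⁴ = 0.13209 m
1780–2450 m: 0.59 × 1.8×10⁻⁴ × 670 = 0.071154 m
Δh = 0.07920 + 0.22000 + 0.13209 + 0.071154 = 0.502444 m ≈ 50 cm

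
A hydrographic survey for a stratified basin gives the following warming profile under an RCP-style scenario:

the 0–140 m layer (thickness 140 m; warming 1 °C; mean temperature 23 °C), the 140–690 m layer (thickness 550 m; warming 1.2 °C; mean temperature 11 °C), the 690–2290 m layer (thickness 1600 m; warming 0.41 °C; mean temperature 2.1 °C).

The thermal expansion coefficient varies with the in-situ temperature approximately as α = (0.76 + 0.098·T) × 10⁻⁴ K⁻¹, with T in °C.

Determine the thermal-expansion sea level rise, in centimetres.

Layer 1: α = (0.76 + 0.098×23)×10⁻⁴ = 3.014×10⁻⁴ K⁻¹
Layer 2: α = (0.76 + 0.098×11)×10⁻⁴ = 1.838×10⁻⁴ K⁻¹
Layer 3: α = (0.76 + 0.098×2.1)×10⁻⁴ = 0.9658×10⁻⁴ K⁻¹
3.014×10⁻⁴ × 140 × 1 = 0.042196 m
1.2 × 550 × 1.838×10⁻⁴ = 0.121308 m
Layer 3: 0.41 × 1600 × 0.9658×10⁻⁴ = 0.06335648 m
Δh = 0.042196 + 0.121308 + 0.06335648 = 0.22686048 m ≈ 22.7 cm

Δh ≈ 22.7 cm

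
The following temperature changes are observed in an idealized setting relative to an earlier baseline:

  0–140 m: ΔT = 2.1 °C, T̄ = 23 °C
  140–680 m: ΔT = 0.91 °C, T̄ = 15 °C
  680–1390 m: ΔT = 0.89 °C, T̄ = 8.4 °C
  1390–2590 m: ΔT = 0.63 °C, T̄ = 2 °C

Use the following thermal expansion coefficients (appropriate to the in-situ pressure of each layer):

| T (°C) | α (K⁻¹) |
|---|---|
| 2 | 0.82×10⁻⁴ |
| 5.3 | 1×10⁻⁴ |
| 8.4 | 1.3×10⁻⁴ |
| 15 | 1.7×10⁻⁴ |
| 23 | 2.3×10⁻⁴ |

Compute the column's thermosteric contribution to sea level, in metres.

Δh ≈ 0.30 m

Layer 1 at 23 °C → α = 2.3×10⁻⁴ K⁻¹
Layer 2 at 15 °C → α = 1.7×10⁻⁴ K⁻¹
Layer 3 at 8.4 °C → α = 1.3×10⁻⁴ K⁻¹
Layer 4 at 2 °C → α = 0.82×10⁻⁴ K⁻¹
0–140 m: 140 × 2.3×10⁻⁴ × 2.1 = 0.06762 m
140–680 m: 1.7×10⁻⁴ × 540 × 0.91 = 0.083538 m
0.89 × 710 × 1.3×10⁻⁴ = 0.082147 m
Layer 4: 0.82×10⁻⁴ × 1200 × 0.63 = 0.061992 m
Δh = 0.06762 + 0.083538 + 0.082147 + 0.061992 = 0.295297 m ≈ 0.30 m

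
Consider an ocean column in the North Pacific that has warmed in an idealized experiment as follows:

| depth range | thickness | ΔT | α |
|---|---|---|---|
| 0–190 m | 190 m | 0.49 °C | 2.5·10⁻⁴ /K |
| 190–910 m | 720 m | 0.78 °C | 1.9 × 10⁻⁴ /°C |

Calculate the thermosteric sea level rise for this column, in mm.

Layer 1: 2.5×10⁻⁴ × 0.49 × 190 = 0.023275 m
190–910 m: 1.9×10⁻⁴ × 0.78 × 720 = 0.106704 m
Δh = 0.023275 + 0.106704 = 0.129979 m ≈ 130 mm

about 130 mm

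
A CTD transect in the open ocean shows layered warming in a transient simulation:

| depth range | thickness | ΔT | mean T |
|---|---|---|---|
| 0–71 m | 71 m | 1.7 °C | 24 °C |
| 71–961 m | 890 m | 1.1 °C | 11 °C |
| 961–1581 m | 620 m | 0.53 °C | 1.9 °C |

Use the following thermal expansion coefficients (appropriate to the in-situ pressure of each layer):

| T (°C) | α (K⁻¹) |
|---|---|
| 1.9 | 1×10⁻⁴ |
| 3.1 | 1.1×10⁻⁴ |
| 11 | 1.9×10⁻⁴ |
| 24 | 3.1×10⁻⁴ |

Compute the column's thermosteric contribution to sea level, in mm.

Δh = 256 mm

Layer 1 at 24 °C → α = 3.1×10⁻⁴ K⁻¹
Layer 2 at 11 °C → α = 1.9×10⁻⁴ K⁻¹
Layer 3 at 1.9 °C → α = 1×10⁻⁴ K⁻¹
Layer 1: 71 × 3.1×10⁻⁴ × 1.7 = 0.037417 m
1.9×10⁻⁴ × 1.1 × 890 = 0.18601 m
961–1581 m: 0.53 × 1×10⁻⁴ × 620 = 0.03286 m
Δh = 0.037417 + 0.18601 + 0.03286 = 0.256287 m ≈ 256 mm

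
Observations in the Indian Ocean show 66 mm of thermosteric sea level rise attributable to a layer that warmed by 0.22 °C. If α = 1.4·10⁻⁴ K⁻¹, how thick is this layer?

H ≈ 2140 m

H = Δh/(αΔT) = 0.066 / (1.4×10⁻⁴ × 0.22) ≈ 2143 m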